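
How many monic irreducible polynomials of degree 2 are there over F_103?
There are 5253 monic irreducible polynomials of degree 2 over F_103

Each element of F_{103^2} that lies in no proper subfield is a root of exactly one monic irreducible of degree 2 over F_103, and each such polynomial has 2 distinct roots in F_{103^2}. By Möbius inversion the count is N_103(2) = (1/2) Σ_{d|2} μ(2/d) · 103^d = (1/2)(μ(2)·103^1 + μ(1)·103^2) = 10506/2 = 5253.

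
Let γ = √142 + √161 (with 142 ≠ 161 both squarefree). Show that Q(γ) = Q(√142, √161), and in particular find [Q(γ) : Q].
[Q(γ) : Q] = 4 (equivalently, Q(γ) = Q(√142, √161))

Obviously Q(γ) ⊆ Q(√142, √161), and [Q(√142, √161):Q] = 4 (since 142, 161 are distinct squarefree integers > 1 with 22862 not a perfect square). To show equality we compute the minimal polynomial of γ. From γ = √142 + √161: γ^2 = 142 + 2√(22862) + 161 = 303 + 2√(22862), so γ^2 - 303 = 2√(22862); squaring, (γ^2 - 303)^2 = 4·22862, i.e. γ^4 - 606γ^2 + 91809 - 91448 = 0, i.e. γ^4 - 606γ^2 + 361 = 0. So γ is a root of x^4 - 606x^2 + 361. This polynomial is irreducible over Q: it has no rational root (each ±√142 ± √161 is irrational), and any factorization into two quadratics over Q would force √(22862) ∈ Q (pairing opposite roots) or √142, √161 ∈ Q (other pairings), all impossible. Hence [Q(γ):Q] = 4 = [Q(√142, √161):Q], so Q(γ) = Q(√142, √161).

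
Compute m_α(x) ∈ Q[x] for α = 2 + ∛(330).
m_α(x) = x^3 - 6x^2 + 12x - 338

Set β = α - 2 = ∛(330), so β^3 = 330. Then (α - 2)^3 - 330 = 0, i.e. α is a root of g(x) = (x - 2)^3 - 330 = x^3 - 6x^2 + 12x - 338. Since g(x) = h(x - 2) where h(x) = x^3 - 330, and h is irreducible over Q (because 330 is not a perfect cube, so h has no rational root, and a monic cubic with no rational root is irreducible), g is also irreducible (irreducibility is preserved under the substitution x → x - 2). Hence m_α(x) = x^3 - 6x^2 + 12x - 338.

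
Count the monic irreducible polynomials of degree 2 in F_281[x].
There are 39340 monic irreducible polynomials of degree 2 over F_281

Each element of F_{281^2} that lies in no proper subfield is a root of exactly one monic irreducible of degree 2 over F_281, and each such polynomial has 2 distinct roots in F_{281^2}. By Möbius inversion the count is N_281(2) = (1/2) Σ_{d|2} μ(2/d) · 281^d = (1/2)(μ(2)·281^1 + μ(1)·281^2) = 78680/2 = 39340.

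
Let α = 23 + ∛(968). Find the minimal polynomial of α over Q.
m_α(x) = x^3 - 69x^2 + 1587x - 13135

Set β = α - 23 = ∛(968), so β^3 = 968. Then (α - 23)^3 - 968 = 0, i.e. α is a root of g(x) = (x - 23)^3 - 968 = x^3 - 69x^2 + 1587x - 13135. Since g(x) = h(x - 23) where h(x) = x^3 - 968, and h is irreducible over Q (because 968 is not a perfect cube, so h has no rational root, and a monic cubic with no rational root is irreducible), g is also irreducible (irreducibility is preserved under the substitution x → x - 23). Hence m_α(x) = x^3 - 69x^2 + 1587x - 13135.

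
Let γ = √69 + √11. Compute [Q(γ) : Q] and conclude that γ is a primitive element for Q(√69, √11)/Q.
[Q(γ) : Q] = 4 (equivalently, Q(γ) = Q(√69, √11))

Obviously Q(γ) ⊆ Q(√69, √11), and [Q(√69, √11):Q] = 4 (since 69, 11 are distinct squarefree integers > 1 with 759 not a perfect square). To show equality we compute the minimal polynomial of γ. From γ = √69 + √11: γ^2 = 69 + 2√(759) + 11 = 80 + 2√(759), so γ^2 - 80 = 2√(759); squaring, (γ^2 - 80)^2 = 4·759, i.e. γ^4 - 160γ^2 + 6400 - 3036 = 0, i.e. γ^4 - 160γ^2 + 3364 = 0. So γ is a root of x^4 - 160x^2 + 3364. This polynomial is irreducible over Q: it has no rational root (each ±√69 ± √11 is irrational), and any factorization into two quadratics over Q would force √(759) ∈ Q (pairing opposite roots) or √69, √11 ∈ Q (other pairings), all impossible. Hence [Q(γ):Q] = 4 = [Q(√69, √11):Q], so Q(γ) = Q(√69, √11).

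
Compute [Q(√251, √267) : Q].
[Q(√251, √267) : Q] = 4

[Q(√251):Q] = 2 (min poly x^2 - 251, irreducible since 251 is squarefree > 1). For the top step, suppose √267 ∈ Q(√251), say √267 = c + d√251 with c, d ∈ Q. Squaring: 267 = c^2 + 251d^2 + 2cd√251. Since √251 ∉ Q this forces 2cd = 0. If d = 0 then √267 = c ∈ Q, contradicting 267 squarefree > 1. If c = 0 then 267 = 251d^2, so 251·267 = (251d)^2 is a perfect square in Q — but 251·267 = 67017 is not a perfect square (since 251 and 267 are distinct squarefree integers). Contradiction. Hence √267 ∉ Q(√251), so x^2 - 267 stays irreducible over Q(√251) and [Q(√251, √267) : Q(√251)] = 2. By the tower law, [Q(√251, √267) : Q] = 2 · 2 = 4.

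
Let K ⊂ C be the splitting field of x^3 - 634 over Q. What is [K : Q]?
[K : Q] = 6

The roots of x^3 - 634 are ∛634, ω∛634, ω^2∛634 where ω = e^(2πi/3) is a primitive cube root of unity, so K = Q(∛634, ω). Now [Q(∛634):Q] = 3 (since 634 is not a perfect cube, x^3 - 634 is irreducible) and [Q(ω):Q] = 2. Both 2 and 3 divide [K:Q], and [K:Q] ≤ 3·2 = 6, so [K:Q] = 6. (Equivalently: Q(∛634) ⊂ R but ω ∉ R, so [K : Q(∛634)] = 2.)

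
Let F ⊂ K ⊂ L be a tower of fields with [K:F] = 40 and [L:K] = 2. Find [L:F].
[L:F] = 80

The tower law says that for any tower of field extensions F ⊂ K ⊂ L with finite degrees, [L:F] = [L:K] · [K:F]. Here this gives [L:F] = 2 · 40 = 80.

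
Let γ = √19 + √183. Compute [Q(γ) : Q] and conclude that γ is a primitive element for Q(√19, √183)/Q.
[Q(γ) : Q] = 4 (equivalently, Q(γ) = Q(√19, √183))

Obviously Q(γ) ⊆ Q(√19, √183), and [Q(√19, √183):Q] = 4 (since 19, 183 are distinct squarefree integers > 1 with 3477 not a perfect square). To show equality we compute the minimal polynomial of γ. From γ = √19 + √183: γ^2 = 19 + 2√(3477) + 183 = 202 + 2√(3477), so γ^2 - 202 = 2√(3477); squaring, (γ^2 - 202)^2 = 4·3477, i.e. γ^4 - 404γ^2 + 40804 - 13908 = 0, i.e. γ^4 - 404γ^2 + 26896 = 0. So γ is a root of x^4 - 404x^2 + 26896. This polynomial is irreducible over Q: it has no rational root (each ±√19 ± √183 is irrational), and any factorization into two quadratics over Q would force √(3477) ∈ Q (pairing opposite roots) or √19, √183 ∈ Q (other pairings), all impossible. Hence [Q(γ):Q] = 4 = [Q(√19, √183):Q], so Q(γ) = Q(√19, √183).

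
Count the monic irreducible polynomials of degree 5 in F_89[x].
There are 1116811872 monic irreducible polynomials of degree 5 over F_89

Each element of F_{89^5} that lies in no proper subfield is a root of exactly one monic irreducible of degree 5 over F_89, and each such polynomial has 5 distinct roots in F_{89^5}. By Möbius inversion the count is N_89(5) = (1/5) Σ_{d|5} μ(5/d) · 89^d = (1/5)(μ(5)·89^1 + μ(1)·89^5) = 5584059360/5 = 1116811872.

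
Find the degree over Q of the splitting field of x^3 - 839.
[K : Q] = 6

The roots of x^3 - 839 are ∛839, ω∛839, ω^2∛839 where ω = e^(2πi/3) is a primitive cube root of unity, so K = Q(∛839, ω). Now [Q(∛839):Q] = 3 (since 839 is not a perfect cube, x^3 - 839 is irreducible) and [Q(ω):Q] = 2. Both 2 and 3 divide [K:Q], and [K:Q] ≤ 3·2 = 6, so [K:Q] = 6. (Equivalently: Q(∛839) ⊂ R but ω ∉ R, so [K : Q(∛839)] = 2.)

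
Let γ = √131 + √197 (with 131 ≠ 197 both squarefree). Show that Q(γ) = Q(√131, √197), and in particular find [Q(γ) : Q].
[Q(γ) : Q] = 4 (equivalently, Q(γ) = Q(√131, √197))

Obviously Q(γ) ⊆ Q(√131, √197), and [Q(√131, √197):Q] = 4 (since 131, 197 are distinct squarefree integers > 1 with 25807 not a perfect square). To show equality we compute the minimal polynomial of γ. From γ = √131 + √197: γ^2 = 131 + 2√(25807) + 197 = 328 + 2√(25807), so γ^2 - 328 = 2√(25807); squaring, (γ^2 - 328)^2 = 4·25807, i.e. γ^4 - 656γ^2 + 107584 - 103228 = 0, i.e. γ^4 - 656γ^2 + 4356 = 0. So γ is a root of x^4 - 656x^2 + 4356. This polynomial is irreducible over Q: it has no rational root (each ±√131 ± √197 is irrational), and any factorization into two quadratics over Q would force √(25807) ∈ Q (pairing opposite roots) or √131, √197 ∈ Q (other pairings), all impossible. Hence [Q(γ):Q] = 4 = [Q(√131, √197):Q], so Q(γ) = Q(√131, √197).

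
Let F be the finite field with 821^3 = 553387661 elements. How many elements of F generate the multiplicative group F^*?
There are φ(553387660) = 183859200 primitive elements

F_q^* is cyclic of order q - 1 = 553387660. A cyclic group of order m has exactly φ(m) generators. Here m = 553387660 = 2^2 · 5 · 7 · 41 · 229 · 421, so the number of primitive elements is φ(553387660) = 183859200.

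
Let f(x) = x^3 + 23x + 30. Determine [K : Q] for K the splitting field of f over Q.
[K : Q] = 6

By the rational root test, any rational root of the monic integer polynomial f(x) = x^3 + 23x + 30 must be an integer dividing the constant term 30, i.e. one of ±{1, 2, 3, 5, 6, 10, 15, 30}. Evaluating: f(1) = 54, f(-1) = 6, f(2) = 84, f(-2) = -24, f(3) = 126, f(-3) = -66, f(5) = 270, f(-5) = -210, f(6) = 384, f(-6) = -324, f(10) = 1260, f(-10) = -1200, f(15) = 3750, f(-15) = -3690, f(30) = 27720, f(-30) = -27660; none is 0, so f has no rational root and is therefore irreducible over Q (a cubic with no linear factor over a field is irreducible). For an irreducible cubic, the Galois group is A_3 or S_3 according as the discriminant disc(f) = -4a^3 - 27b^2 = -4·(23)^3 - 27·(30)^2 = -72968 is or is not a square in Q. Here disc(f) = -72968 is not a perfect square in Q, so the Galois group of f over Q is not contained in A_3 and must be all of S_3. The splitting field has degree |S_3| = 6 over Q, so [K : Q] = 6.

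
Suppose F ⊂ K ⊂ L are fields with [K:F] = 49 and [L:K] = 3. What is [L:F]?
[L:F] = 147

The tower law says that for any tower of field extensions F ⊂ K ⊂ L with finite degrees, [L:F] = [L:K] · [K:F]. Here this gives [L:F] = 3 · 49 = 147.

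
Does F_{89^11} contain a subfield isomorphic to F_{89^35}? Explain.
No: F_{89^35} is not a subfield of F_{89^11}

F_{p^m} embeds in F_{p^n} iff m | n. Here 35 ∤ 11 (since 11 = 0·35 + 11 with remainder 11 ≠ 0), so F_{89^35} is not a subfield of F_{89^11}. Equivalently: if it were, the tower law would give 35 = [F_{89^35}:F_89] dividing [F_{89^11}:F_89] = 11, contradiction.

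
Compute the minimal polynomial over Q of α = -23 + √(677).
m_α(x) = x^2 + 46x - 148

From α + 23 = √(677), squaring gives (α + 23)^2 = 677, i.e. α^2 + 46α + 529 = 677, so α^2 + 46α - 148 = 0. The discriminant of x^2 + 46x - 148 is (46)^2 - 4·(-148) = 2116 + 592 = 2708, and 4·(677) is not a perfect square in Q since 677 is squarefree and ≠ 1. Hence x^2 + 46x - 148 is irreducible over Q and is the minimal polynomial of α.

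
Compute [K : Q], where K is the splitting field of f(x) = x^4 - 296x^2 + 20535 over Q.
[K : Q] = 4

Solving the quadratic in x^2: x^2 = (296 ± √(296^2 - 4·20535))/2 = (296 ± √5476)/2 = (296 ± 74)/2, giving x^2 = 185 or x^2 = 111. So f(x) = (x^2 - 185)(x^2 - 111) and the roots of f are ±√185, ±√111. Hence the splitting field is K = Q(√185, √111). Since 185 and 111 are distinct squarefree integers > 1, their product 20535 is not a perfect square, so √111 ∉ Q(√185). By the tower law [K:Q] = [Q(√185,√111):Q(√185)] · [Q(√185):Q] = 2 · 2 = 4.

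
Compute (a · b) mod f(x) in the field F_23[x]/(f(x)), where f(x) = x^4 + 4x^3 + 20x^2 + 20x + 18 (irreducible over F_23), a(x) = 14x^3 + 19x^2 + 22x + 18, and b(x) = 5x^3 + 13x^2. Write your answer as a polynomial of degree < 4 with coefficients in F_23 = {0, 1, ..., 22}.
a · b ≡ 9x^3 + 12x^2 + 20x + 20 (mod f(x))

Multiply in F_23[x]: a(x)·b(x) = (14x^3 + 19x^2 + 22x + 18)·(5x^3 + 13x^2) = x^6 + x^5 + 12x^4 + 8x^3 + 4x^2. This has degree ≥ 4, so divide by f(x) over F_23: x^6 + x^5 + 12x^4 + 8x^3 + 4x^2 = (x^2 + 20x + 4)·(x^4 + 4x^3 + 20x^2 + 20x + 18) + (9x^3 + 12x^2 + 20x + 20). Hence a·b ≡ 9x^3 + 12x^2 + 20x + 20 (mod f). (F_23[x]/(f) is a field with 23^4 = 279841 elements since f is irreducible of degree 4.)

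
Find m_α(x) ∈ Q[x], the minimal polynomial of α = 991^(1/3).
m_α(x) = x^3 - 991

α satisfies α^3 = 991, so x^3 - 991 annihilates α. By the rational root test, a rational root p/q (in lowest terms) of x^3 - 991 would satisfy p^3 = 991 q^3, forcing q = 1 and p^3 = 991; but 991 is not a perfect cube, contradiction. A monic cubic over Q with no rational root is irreducible (any nontrivial factorization would include a linear factor). Hence x^3 - 991 is the minimal polynomial of α, and in particular [Q(α):Q] = 3.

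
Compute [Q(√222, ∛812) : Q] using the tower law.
[Q(√222, ∛812) : Q] = 6

Let L = Q(√222, ∛812). Since Q(√222) ⊂ L and [Q(√222):Q] = 2, the tower law gives 2 | [L:Q]. Likewise Q(∛812) ⊂ L with [Q(∛812):Q] = 3 (because 812 is not a perfect cube), so 3 | [L:Q]. As gcd(2,3) = 1, [L:Q] is divisible by 6. Conversely L is generated over Q by √222 and ∛812, so [L:Q] ≤ 2·3 = 6. Therefore [Q(√222, ∛812) : Q] = 6.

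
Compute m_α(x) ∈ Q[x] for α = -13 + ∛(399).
m_α(x) = x^3 + 39x^2 + 507x + 1798

Set β = α + 13 = ∛(399), so β^3 = 399. Then (α + 13)^3 - 399 = 0, i.e. α is a root of g(x) = (x + 13)^3 - 399 = x^3 + 39x^2 + 507x + 1798. Since g(x) = h(x + 13) where h(x) = x^3 - 399, and h is irreducible over Q (because 399 is not a perfect cube, so h has no rational root, and a monic cubic with no rational root is irreducible), g is also irreducible (irreducibility is preserved under the substitution x → x + 13). Hence m_α(x) = x^3 + 39x^2 + 507x + 1798.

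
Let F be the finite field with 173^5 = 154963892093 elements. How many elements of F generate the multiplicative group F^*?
There are φ(154963892092) = 75671223600 primitive elements

F_q^* is cyclic of order q - 1 = 154963892092. A cyclic group of order m has exactly φ(m) generators. Here m = 154963892092 = 2^2 · 43 · 9431 · 95531, so the number of primitive elements is φ(154963892092) = 75671223600.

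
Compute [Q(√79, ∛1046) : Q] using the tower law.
[Q(√79, ∛1046) : Q] = 6

Let L = Q(√79, ∛1046). Since Q(√79) ⊂ L and [Q(√79):Q] = 2, the tower law gives 2 | [L:Q]. Likewise Q(∛1046) ⊂ L with [Q(∛1046):Q] = 3 (because 1046 is not a perfect cube), so 3 | [L:Q]. As gcd(2,3) = 1, [L:Q] is divisible by 6. Conversely L is generated over Q by √79 and ∛1046, so [L:Q] ≤ 2·3 = 6. Therefore [Q(√79, ∛1046) : Q] = 6.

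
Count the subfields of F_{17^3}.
F_{17^3} has 2 subfields

The subfields of F_{p^n} are exactly the fields F_{p^d} for d | n (each is the fixed field of the unique index-d subgroup of Gal(F_{p^n}/F_p) ≅ Z/nZ). The divisors of n = 3 are {1, 3}, giving 2 subfields: F_{17^1}, F_{17^3}.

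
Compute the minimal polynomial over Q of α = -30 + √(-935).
m_α(x) = x^2 + 60x + 1835

From α + 30 = √(-935), squaring gives (α + 30)^2 = -935, i.e. α^2 + 60α + 900 = -935, so α^2 + 60α + 1835 = 0. The discriminant of x^2 + 60x + 1835 is (60)^2 - 4·(1835) = 3600 - 7340 = -3740, and 4·(-935) is not a perfect square in Q since -935 is squarefree and ≠ 1. Hence x^2 + 60x + 1835 is irreducible over Q and is the minimal polynomial of α.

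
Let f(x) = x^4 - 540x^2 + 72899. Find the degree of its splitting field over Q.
[K : Q] = 4

Solving the quadratic in x^2: x^2 = (540 ± √(540^2 - 4·72899))/2 = (540 ± √4)/2 = (540 ± 2)/2, giving x^2 = 271 or x^2 = 269. So f(x) = (x^2 - 271)(x^2 - 269) and the roots of f are ±√271, ±√269. Hence the splitting field is K = Q(√271, √269). Since 271 and 269 are distinct squarefree integers > 1, their product 72899 is not a perfect square, so √269 ∉ Q(√271). By the tower law [K:Q] = [Q(√271,√269):Q(√271)] · [Q(√271):Q] = 2 · 2 = 4.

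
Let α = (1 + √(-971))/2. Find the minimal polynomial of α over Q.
m_α(x) = x^2 - x + 243

From 2α - 1 = √(-971), squaring gives (2α - 1)^2 = -971, i.e. 4α^2 - 4α + 1 = -971, so α^2 - α + (1 + 971)/4 = 0. Since -971 ≡ 1 (mod 4), (1 + 971)/4 = 243 ∈ Z. The polynomial x^2 - x + 243 has discriminant 1 - 4·(243) = -971, which is not a perfect square in Q (d = -971 is squarefree and ≠ 1), so x^2 - x + 243 is irreducible over Q. It is the minimal polynomial of α.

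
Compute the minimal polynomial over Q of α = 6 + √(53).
m_α(x) = x^2 - 12x - 17

From α - 6 = √(53), squaring gives (α - 6)^2 = 53, i.e. α^2 - 12α + 36 = 53, so α^2 - 12α - 17 = 0. The discriminant of x^2 - 12x - 17 is (-12)^2 - 4·(-17) = 144 + 68 = 212, and 4·(53) is not a perfect square in Q since 53 is squarefree and ≠ 1. Hence x^2 - 12x - 17 is irreducible over Q and is the minimal polynomial of α.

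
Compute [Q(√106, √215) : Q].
[Q(√106, √215) : Q] = 4

[Q(√106):Q] = 2 (min poly x^2 - 106, irreducible since 106 is squarefree > 1). For the top step, suppose √215 ∈ Q(√106), say √215 = c + d√106 with c, d ∈ Q. Squaring: 215 = c^2 + 106d^2 + 2cd√106. Since √106 ∉ Q this forces 2cd = 0. If d = 0 then √215 = c ∈ Q, contradicting 215 squarefree > 1. If c = 0 then 215 = 106d^2, so 106·215 = (106d)^2 is a perfect square in Q — but 106·215 = 22790 is not a perfect square (since 106 and 215 are distinct squarefree integers). Contradiction. Hence √215 ∉ Q(√106), so x^2 - 215 stays irreducible over Q(√106) and [Q(√106, √215) : Q(√106)] = 2. By the tower law, [Q(√106, √215) : Q] = 2 · 2 = 4.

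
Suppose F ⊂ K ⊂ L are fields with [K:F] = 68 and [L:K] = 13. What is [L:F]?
[L:F] = 884

The tower law says that for any tower of field extensions F ⊂ K ⊂ L with finite degrees, [L:F] = [L:K] · [K:F]. Here this gives [L:F] = 13 · 68 = 884.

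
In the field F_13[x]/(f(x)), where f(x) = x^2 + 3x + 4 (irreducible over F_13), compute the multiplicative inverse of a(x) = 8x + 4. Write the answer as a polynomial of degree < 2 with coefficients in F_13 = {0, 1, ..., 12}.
a(x)^(-1) ≡ 10x + 12 (mod f(x))

Since f is irreducible over F_13, F_13[x]/(f) is a field and a(x) ≠ 0 has an inverse. Apply the extended Euclidean algorithm to f(x) and a(x) in F_13[x]: f(x) = (5x + 6)·a(x) + (6). The last nonzero remainder is the constant 6 = gcd(f, a) in F_13. Back-substituting through the division chain expresses 6 = s(x)·a(x) + t(x)·f(x) with s(x) ≡ 8x + 7 (mod f), so (8x + 7)·a(x) ≡ 6 (mod f). Multiplying by 6^(-1) ≡ 11 in F_13 gives a(x)^(-1) ≡ 11·(8x + 7) ≡ 10x + 12 (mod f). Check: (8x + 4)·(10x + 12) = 2x^2 + 6x + 9 ≡ 1 (mod x^2 + 3x + 4).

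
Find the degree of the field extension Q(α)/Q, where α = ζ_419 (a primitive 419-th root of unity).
[Q(α):Q] = 418

The minimal polynomial of ζ_419 over Q is the 419-th cyclotomic polynomial Φ_419(x), which is irreducible over Q and has degree φ(419) = 418. Hence [Q(α):Q] = φ(419) = 418.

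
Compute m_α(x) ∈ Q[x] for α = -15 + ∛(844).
m_α(x) = x^3 + 45x^2 + 675x + 2531

Set β = α + 15 = ∛(844), so β^3 = 844. Then (α + 15)^3 - 844 = 0, i.e. α is a root of g(x) = (x + 15)^3 - 844 = x^3 + 45x^2 + 675x + 2531. Since g(x) = h(x + 15) where h(x) = x^3 - 844, and h is irreducible over Q (because 844 is not a perfect cube, so h has no rational root, and a monic cubic with no rational root is irreducible), g is also irreducible (irreducibility is preserved under the substitution x → x + 15). Hence m_α(x) = x^3 + 45x^2 + 675x + 2531.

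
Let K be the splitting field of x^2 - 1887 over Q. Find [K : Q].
[K : Q] = 2

f(x) = x^2 - 1887 factors as (x - √1887)(x + √1887). The splitting field is K = Q(√1887). Since 1887 is squarefree and > 1, it is not a perfect square, so x^2 - 1887 is irreducible over Q and [Q(√1887) : Q] = 2. Hence [K : Q] = 2.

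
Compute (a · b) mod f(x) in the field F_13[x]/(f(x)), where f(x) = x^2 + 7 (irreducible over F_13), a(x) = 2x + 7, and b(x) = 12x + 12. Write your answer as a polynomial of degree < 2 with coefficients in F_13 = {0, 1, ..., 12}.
a · b ≡ 4x + 7 (mod f(x))

Multiply in F_13[x]: a(x)·b(x) = (2x + 7)·(12x + 12) = 11x^2 + 4x + 6. This has degree ≥ 2, so divide by f(x) over F_13: 11x^2 + 4x + 6 = (11)·(x^2 + 7) + (4x + 7). Hence a·b ≡ 4x + 7 (mod f). (F_13[x]/(f) is a field with 13^2 = 169 elements since f is irreducible of degree 2.)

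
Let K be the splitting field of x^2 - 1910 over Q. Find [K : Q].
[K : Q] = 2

f(x) = x^2 - 1910 factors as (x - √1910)(x + √1910). The splitting field is K = Q(√1910). Since 1910 is squarefree and > 1, it is not a perfect square, so x^2 - 1910 is irreducible over Q and [Q(√1910) : Q] = 2. Hence [K : Q] = 2.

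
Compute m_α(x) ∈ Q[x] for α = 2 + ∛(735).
m_α(x) = x^3 - 6x^2 + 12x - 743

Set β = α - 2 = ∛(735), so β^3 = 735. Then (α - 2)^3 - 735 = 0, i.e. α is a root of g(x) = (x - 2)^3 - 735 = x^3 - 6x^2 + 12x - 743. Since g(x) = h(x - 2) where h(x) = x^3 - 735, and h is irreducible over Q (because 735 is not a perfect cube, so h has no rational root, and a monic cubic with no rational root is irreducible), g is also irreducible (irreducibility is preserved under the substitution x → x - 2). Hence m_α(x) = x^3 - 6x^2 + 12x - 743.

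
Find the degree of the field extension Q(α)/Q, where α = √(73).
[Q(α):Q] = 2

[Q(α):Q] equals the degree of the minimal polynomial of α. Here α^2 = 73 and x^2 - 73 is irreducible (d = 73 is squarefree, ≠ 1, hence not a square), so deg(m_α) = 2. Thus [Q(α):Q] = 2.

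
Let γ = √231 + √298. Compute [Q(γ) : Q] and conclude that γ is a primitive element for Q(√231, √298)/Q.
[Q(γ) : Q] = 4 (equivalently, Q(γ) = Q(√231, √298))

Obviously Q(γ) ⊆ Q(√231, √298), and [Q(√231, √298):Q] = 4 (since 231, 298 are distinct squarefree integers > 1 with 68838 not a perfect square). To show equality we compute the minimal polynomial of γ. From γ = √231 + √298: γ^2 = 231 + 2√(68838) + 298 = 529 + 2√(68838), so γ^2 - 529 = 2√(68838); squaring, (γ^2 - 529)^2 = 4·68838, i.e. γ^4 - 1058γ^2 + 279841 - 275352 = 0, i.e. γ^4 - 1058γ^2 + 4489 = 0. So γ is a root of x^4 - 1058x^2 + 4489. This polynomial is irreducible over Q: it has no rational root (each ±√231 ± √298 is irrational), and any factorization into two quadratics over Q would force √(68838) ∈ Q (pairing opposite roots) or √231, √298 ∈ Q (other pairings), all impossible. Hence [Q(γ):Q] = 4 = [Q(√231, √298):Q], so Q(γ) = Q(√231, √298).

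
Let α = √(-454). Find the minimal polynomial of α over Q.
m_α(x) = x^2 + 454

α satisfies α^2 + 454 = 0, so x^2 + 454 annihilates α. Since d = -454 is squarefree and ≠ 1, it is not a perfect square in Q, so x^2 + 454 has no rational root and is therefore irreducible over Q (a degree-2 polynomial over a field is irreducible iff it has no root). Hence m_α(x) = x^2 + 454.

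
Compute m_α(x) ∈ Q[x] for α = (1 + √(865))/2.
m_α(x) = x^2 - x - 216

From 2α - 1 = √(865), squaring gives (2α - 1)^2 = 865, i.e. 4α^2 - 4α + 1 = 865, so α^2 - α + (1 - 865)/4 = 0. Since 865 ≡ 1 (mod 4), (1 - 865)/4 = -216 ∈ Z. The polynomial x^2 - x - 216 has discriminant 1 - 4·(-216) = 865, which is not a perfect square in Q (d = 865 is squarefree and ≠ 1), so x^2 - x - 216 is irreducible over Q. It is the minimal polynomial of α.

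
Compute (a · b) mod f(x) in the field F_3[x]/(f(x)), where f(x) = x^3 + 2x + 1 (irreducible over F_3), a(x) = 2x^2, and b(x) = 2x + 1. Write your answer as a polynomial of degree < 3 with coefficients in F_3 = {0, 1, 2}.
a · b ≡ 2x^2 + x + 2 (mod f(x))

Multiply in F_3[x]: a(x)·b(x) = (2x^2)·(2x + 1) = x^3 + 2x^2. This has degree ≥ 3, so divide by f(x) over F_3: x^3 + 2x^2 = (1)·(x^3 + 2x + 1) + (2x^2 + x + 2). Hence a·b ≡ 2x^2 + x + 2 (mod f). (F_3[x]/(f) is a field with 3^3 = 27 elements since f is irreducible of degree 3.)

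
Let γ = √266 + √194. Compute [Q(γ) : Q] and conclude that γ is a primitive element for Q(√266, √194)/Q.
[Q(γ) : Q] = 4 (equivalently, Q(γ) = Q(√266, √194))

Obviously Q(γ) ⊆ Q(√266, √194), and [Q(√266, √194):Q] = 4 (since 266, 194 are distinct squarefree integers > 1 with 51604 not a perfect square). To show equality we compute the minimal polynomial of γ. From γ = √266 + √194: γ^2 = 266 + 2√(51604) + 194 = 460 + 2√(51604), so γ^2 - 460 = 2√(51604); squaring, (γ^2 - 460)^2 = 4·51604, i.e. γ^4 - 920γ^2 + 211600 - 206416 = 0, i.e. γ^4 - 920γ^2 + 5184 = 0. So γ is a root of x^4 - 920x^2 + 5184. This polynomial is irreducible over Q: it has no rational root (each ±√266 ± √194 is irrational), and any factorization into two quadratics over Q would force √(51604) ∈ Q (pairing opposite roots) or √266, √194 ∈ Q (other pairings), all impossible. Hence [Q(γ):Q] = 4 = [Q(√266, √194):Q], so Q(γ) = Q(√266, √194).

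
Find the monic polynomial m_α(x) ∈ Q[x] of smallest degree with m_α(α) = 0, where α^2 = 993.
m_α(x) = x^2 - 993

α satisfies α^2 - 993 = 0, so x^2 - 993 annihilates α. Since d = 993 is squarefree and ≠ 1, it is not a perfect square in Q, so x^2 - 993 has no rational root and is therefore irreducible over Q (a degree-2 polynomial over a field is irreducible iff it has no root). Hence m_α(x) = x^2 - 993.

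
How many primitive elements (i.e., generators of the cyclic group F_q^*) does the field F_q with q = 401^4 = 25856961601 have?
There are φ(25856961600) = 6325862400 primitive elements

F_q^* is cyclic of order q - 1 = 25856961600. A cyclic group of order m has exactly φ(m) generators. Here m = 25856961600 = 2^6 · 3 · 5^2 · 37 · 41 · 53 · 67, so the number of primitive elements is φ(25856961600) = 6325862400.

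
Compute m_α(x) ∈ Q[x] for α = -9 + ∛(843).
m_α(x) = x^3 + 27x^2 + 243x - 114

Set β = α + 9 = ∛(843), so β^3 = 843. Then (α + 9)^3 - 843 = 0, i.e. α is a root of g(x) = (x + 9)^3 - 843 = x^3 + 27x^2 + 243x - 114. Since g(x) = h(x + 9) where h(x) = x^3 - 843, and h is irreducible over Q (because 843 is not a perfect cube, so h has no rational root, and a monic cubic with no rational root is irreducible), g is also irreducible (irreducibility is preserved under the substitution x → x + 9). Hence m_α(x) = x^3 + 27x^2 + 243x - 114.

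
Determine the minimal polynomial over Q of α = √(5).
m_α(x) = x^2 - 5

α satisfies α^2 - 5 = 0, so x^2 - 5 annihilates α. Since d = 5 is squarefree and ≠ 1, it is not a perfect square in Q, so x^2 - 5 has no rational root and is therefore irreducible over Q (a degree-2 polynomial over a field is irreducible iff it has no root). Hence m_α(x) = x^2 - 5.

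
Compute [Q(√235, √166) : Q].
[Q(√235, √166) : Q] = 4

[Q(√235):Q] = 2 (min poly x^2 - 235, irreducible since 235 is squarefree > 1). For the top step, suppose √166 ∈ Q(√235), say √166 = c + d√235 with c, d ∈ Q. Squaring: 166 = c^2 + 235d^2 + 2cd√235. Since √235 ∉ Q this forces 2cd = 0. If d = 0 then √166 = c ∈ Q, contradicting 166 squarefree > 1. If c = 0 then 166 = 235d^2, so 235·166 = (235d)^2 is a perfect square in Q — but 235·166 = 39010 is not a perfect square (since 235 and 166 are distinct squarefree integers). Contradiction. Hence √166 ∉ Q(√235), so x^2 - 166 stays irreducible over Q(√235) and [Q(√235, √166) : Q(√235)] = 2. By the tower law, [Q(√235, √166) : Q] = 2 · 2 = 4.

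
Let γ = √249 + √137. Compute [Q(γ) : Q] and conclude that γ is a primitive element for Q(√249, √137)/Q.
[Q(γ) : Q] = 4 (equivalently, Q(γ) = Q(√249, √137))

Obviously Q(γ) ⊆ Q(√249, √137), and [Q(√249, √137):Q] = 4 (since 249, 137 are distinct squarefree integers > 1 with 34113 not a perfect square). To show equality we compute the minimal polynomial of γ. From γ = √249 + √137: γ^2 = 249 + 2√(34113) + 137 = 386 + 2√(34113), so γ^2 - 386 = 2√(34113); squaring, (γ^2 - 386)^2 = 4·34113, i.e. γ^4 - 772γ^2 + 148996 - 136452 = 0, i.e. γ^4 - 772γ^2 + 12544 = 0. So γ is a root of x^4 - 772x^2 + 12544. This polynomial is irreducible over Q: it has no rational root (each ±√249 ± √137 is irrational), and any factorization into two quadratics over Q would force √(34113) ∈ Q (pairing opposite roots) or √249, √137 ∈ Q (other pairings), all impossible. Hence [Q(γ):Q] = 4 = [Q(√249, √137):Q], so Q(γ) = Q(√249, √137).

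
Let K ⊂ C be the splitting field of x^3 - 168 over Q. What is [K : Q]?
[K : Q] = 6

The roots of x^3 - 168 are ∛168, ω∛168, ω^2∛168 where ω = e^(2πi/3) is a primitive cube root of unity, so K = Q(∛168, ω). Now [Q(∛168):Q] = 3 (since 168 is not a perfect cube, x^3 - 168 is irreducible) and [Q(ω):Q] = 2. Both 2 and 3 divide [K:Q], and [K:Q] ≤ 3·2 = 6, so [K:Q] = 6. (Equivalently: Q(∛168) ⊂ R but ω ∉ R, so [K : Q(∛168)] = 2.)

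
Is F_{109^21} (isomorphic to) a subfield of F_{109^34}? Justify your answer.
No: F_{109^21} is not a subfield of F_{109^34}

F_{p^m} embeds in F_{p^n} iff m | n. Here 21 ∤ 34 (since 34 = 1·21 + 13 with remainder 13 ≠ 0), so F_{109^21} is not a subfield of F_{109^34}. Equivalently: if it were, the tower law would give 21 = [F_{109^21}:F_109] dividing [F_{109^34}:F_109] = 34, contradiction.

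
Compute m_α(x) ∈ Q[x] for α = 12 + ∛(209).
m_α(x) = x^3 - 36x^2 + 432x - 1937

Set β = α - 12 = ∛(209), so β^3 = 209. Then (α - 12)^3 - 209 = 0, i.e. α is a root of g(x) = (x - 12)^3 - 209 = x^3 - 36x^2 + 432x - 1937. Since g(x) = h(x - 12) where h(x) = x^3 - 209, and h is irreducible over Q (because 209 is not a perfect cube, so h has no rational root, and a monic cubic with no rational root is irreducible), g is also irreducible (irreducibility is preserved under the substitution x → x - 12). Hence m_α(x) = x^3 - 36x^2 + 432x - 1937.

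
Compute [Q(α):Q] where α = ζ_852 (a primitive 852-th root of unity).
[Q(α):Q] = 280

The minimal polynomial of ζ_852 over Q is the 852-th cyclotomic polynomial Φ_852(x), which is irreducible over Q and has degree φ(852) = 280. Hence [Q(α):Q] = φ(852) = 280.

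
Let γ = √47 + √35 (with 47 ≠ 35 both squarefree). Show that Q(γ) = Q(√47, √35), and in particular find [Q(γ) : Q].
[Q(γ) : Q] = 4 (equivalently, Q(γ) = Q(√47, √35))

Obviously Q(γ) ⊆ Q(√47, √35), and [Q(√47, √35):Q] = 4 (since 47, 35 are distinct squarefree integers > 1 with 1645 not a perfect square). To show equality we compute the minimal polynomial of γ. From γ = √47 + √35: γ^2 = 47 + 2√(1645) + 35 = 82 + 2√(1645), so γ^2 - 82 = 2√(1645); squaring, (γ^2 - 82)^2 = 4·1645, i.e. γ^4 - 164γ^2 + 6724 - 6580 = 0, i.e. γ^4 - 164γ^2 + 144 = 0. So γ is a root of x^4 - 164x^2 + 144. This polynomial is irreducible over Q: it has no rational root (each ±√47 ± √35 is irrational), and any factorization into two quadratics over Q would force √(1645) ∈ Q (pairing opposite roots) or √47, √35 ∈ Q (other pairings), all impossible. Hence [Q(γ):Q] = 4 = [Q(√47, √35):Q], so Q(γ) = Q(√47, √35).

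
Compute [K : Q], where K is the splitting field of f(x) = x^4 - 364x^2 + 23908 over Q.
[K : Q] = 4

Solving the quadratic in x^2: x^2 = (364 ± √(364^2 - 4·23908))/2 = (364 ± √36864)/2 = (364 ± 192)/2, giving x^2 = 86 or x^2 = 278. So f(x) = (x^2 - 86)(x^2 - 278) and the roots of f are ±√86, ±√278. Hence the splitting field is K = Q(√86, √278). Since 86 and 278 are distinct squarefree integers > 1, their product 23908 is not a perfect square, so √278 ∉ Q(√86). By the tower law [K:Q] = [Q(√86,√278):Q(√86)] · [Q(√86):Q] = 2 · 2 = 4.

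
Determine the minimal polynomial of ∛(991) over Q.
m_α(x) = x^3 - 991

α satisfies α^3 = 991, so x^3 - 991 annihilates α. By the rational root test, a rational root p/q (in lowest terms) of x^3 - 991 would satisfy p^3 = 991 q^3, forcing q = 1 and p^3 = 991; but 991 is not a perfect cube, contradiction. A monic cubic over Q with no rational root is irreducible (any nontrivial factorization would include a linear factor). Hence x^3 - 991 is the minimal polynomial of α, and in particular [Q(α):Q] = 3.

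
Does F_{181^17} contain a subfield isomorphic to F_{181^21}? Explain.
No: F_{181^21} is not a subfield of F_{181^17}

F_{p^m} embeds in F_{p^n} iff m | n. Here 21 ∤ 17 (since 17 = 0·21 + 17 with remainder 17 ≠ 0), so F_{181^21} is not a subfield of F_{181^17}. Equivalently: if it were, the tower law would give 21 = [F_{181^21}:F_181] dividing [F_{181^17}:F_181] = 17, contradiction.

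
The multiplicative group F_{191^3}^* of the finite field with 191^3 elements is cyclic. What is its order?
|F_{191^3}^*| = 6967870

F_{191^3} has 191^3 = 6967871 elements; its multiplicative group consists of all nonzero elements, so |F_{191^3}^*| = 6967871 - 1 = 6967870. (It is cyclic since any finite subgroup of the multiplicative group of a field is cyclic.)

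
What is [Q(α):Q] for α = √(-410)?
[Q(α):Q] = 2

[Q(α):Q] equals the degree of the minimal polynomial of α. Here α^2 = -410 and x^2 + 410 is irreducible (d = -410 is squarefree, ≠ 1, hence not a square), so deg(m_α) = 2. Thus [Q(α):Q] = 2.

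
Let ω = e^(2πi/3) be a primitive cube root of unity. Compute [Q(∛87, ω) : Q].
[Q(∛87, ω) : Q] = 6

[Q(∛87):Q] = 3 (min poly x^3 - 87, irreducible since 87 is not a perfect cube). [Q(ω):Q] = 2 (min poly x^2 + x + 1). Since Q(∛87) ⊂ R and ω ∉ R, we have ω ∉ Q(∛87), so x^2 + x + 1 remains irreducible over Q(∛87) and [Q(∛87, ω) : Q(∛87)] = 2. By the tower law, [Q(∛87, ω) : Q] = 3 · 2 = 6. (In fact Q(∛87, ω) is the splitting field of x^3 - 87 over Q.)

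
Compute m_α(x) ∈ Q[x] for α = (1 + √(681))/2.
m_α(x) = x^2 - x - 170

From 2α - 1 = √(681), squaring gives (2α - 1)^2 = 681, i.e. 4α^2 - 4α + 1 = 681, so α^2 - α + (1 - 681)/4 = 0. Since 681 ≡ 1 (mod 4), (1 - 681)/4 = -170 ∈ Z. The polynomial x^2 - x - 170 has discriminant 1 - 4·(-170) = 681, which is not a perfect square in Q (d = 681 is squarefree and ≠ 1), so x^2 - x - 170 is irreducible over Q. It is the minimal polynomial of α.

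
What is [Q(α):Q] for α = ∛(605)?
[Q(α):Q] = 3

The minimal polynomial of α is x^3 - 605, irreducible over Q since 605 is not a perfect cube (so x^3 - 605 has no rational root). Hence [Q(α):Q] = deg(m_α) = 3.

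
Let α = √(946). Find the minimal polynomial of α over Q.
m_α(x) = x^2 - 946

α satisfies α^2 - 946 = 0, so x^2 - 946 annihilates α. Since d = 946 is squarefree and ≠ 1, it is not a perfect square in Q, so x^2 - 946 has no rational root and is therefore irreducible over Q (a degree-2 polynomial over a field is irreducible iff it has no root). Hence m_α(x) = x^2 - 946.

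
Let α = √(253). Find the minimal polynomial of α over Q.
m_α(x) = x^2 - 253

α satisfies α^2 - 253 = 0, so x^2 - 253 annihilates α. Since d = 253 is squarefree and ≠ 1, it is not a perfect square in Q, so x^2 - 253 has no rational root and is therefore irreducible over Q (a degree-2 polynomial over a field is irreducible iff it has no root). Hence m_α(x) = x^2 - 253.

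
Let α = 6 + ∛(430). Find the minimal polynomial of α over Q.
m_α(x) = x^3 - 18x^2 + 108x - 646

Set β = α - 6 = ∛(430), so β^3 = 430. Then (α - 6)^3 - 430 = 0, i.e. α is a root of g(x) = (x - 6)^3 - 430 = x^3 - 18x^2 + 108x - 646. Since g(x) = h(x - 6) where h(x) = x^3 - 430, and h is irreducible over Q (because 430 is not a perfect cube, so h has no rational root, and a monic cubic with no rational root is irreducible), g is also irreducible (irreducibility is preserved under the substitution x → x - 6). Hence m_α(x) = x^3 - 18x^2 + 108x - 646.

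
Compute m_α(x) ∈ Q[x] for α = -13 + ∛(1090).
m_α(x) = x^3 + 39x^2 + 507x + 1107

Set β = α + 13 = ∛(1090), so β^3 = 1090. Then (α + 13)^3 - 1090 = 0, i.e. α is a root of g(x) = (x + 13)^3 - 1090 = x^3 + 39x^2 + 507x + 1107. Since g(x) = h(x + 13) where h(x) = x^3 - 1090, and h is irreducible over Q (because 1090 is not a perfect cube, so h has no rational root, and a monic cubic with no rational root is irreducible), g is also irreducible (irreducibility is preserved under the substitution x → x + 13). Hence m_α(x) = x^3 + 39x^2 + 507x + 1107.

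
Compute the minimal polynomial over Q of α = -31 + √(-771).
m_α(x) = x^2 + 62x + 1732

From α + 31 = √(-771), squaring gives (α + 31)^2 = -771, i.e. α^2 + 62α + 961 = -771, so α^2 + 62α + 1732 = 0. The discriminant of x^2 + 62x + 1732 is (62)^2 - 4·(1732) = 3844 - 6928 = -3084, and 4·(-771) is not a perfect square in Q since -771 is squarefree and ≠ 1. Hence x^2 + 62x + 1732 is irreducible over Q and is the minimal polynomial of α.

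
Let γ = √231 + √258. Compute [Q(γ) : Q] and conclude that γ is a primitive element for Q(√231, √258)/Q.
[Q(γ) : Q] = 4 (equivalently, Q(γ) = Q(√231, √258))

Obviously Q(γ) ⊆ Q(√231, √258), and [Q(√231, √258):Q] = 4 (since 231, 258 are distinct squarefree integers > 1 with 59598 not a perfect square). To show equality we compute the minimal polynomial of γ. From γ = √231 + √258: γ^2 = 231 + 2√(59598) + 258 = 489 + 2√(59598), so γ^2 - 489 = 2√(59598); squaring, (γ^2 - 489)^2 = 4·59598, i.e. γ^4 - 978γ^2 + 239121 - 238392 = 0, i.e. γ^4 - 978γ^2 + 729 = 0. So γ is a root of x^4 - 978x^2 + 729. This polynomial is irreducible over Q: it has no rational root (each ±√231 ± √258 is irrational), and any factorization into two quadratics over Q would force √(59598) ∈ Q (pairing opposite roots) or √231, √258 ∈ Q (other pairings), all impossible. Hence [Q(γ):Q] = 4 = [Q(√231, √258):Q], so Q(γ) = Q(√231, √258).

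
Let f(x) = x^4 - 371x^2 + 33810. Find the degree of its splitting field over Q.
[K : Q] = 4

Solving the quadratic in x^2: x^2 = (371 ± √(371^2 - 4·33810))/2 = (371 ± √2401)/2 = (371 ± 49)/2, giving x^2 = 210 or x^2 = 161. So f(x) = (x^2 - 210)(x^2 - 161) and the roots of f are ±√210, ±√161. Hence the splitting field is K = Q(√210, √161). Since 210 and 161 are distinct squarefree integers > 1, their product 33810 is not a perfect square, so √161 ∉ Q(√210). By the tower law [K:Q] = [Q(√210,√161):Q(√210)] · [Q(√210):Q] = 2 · 2 = 4.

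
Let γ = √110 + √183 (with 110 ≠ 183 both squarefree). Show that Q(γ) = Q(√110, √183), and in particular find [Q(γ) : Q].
[Q(γ) : Q] = 4 (equivalently, Q(γ) = Q(√110, √183))

Obviously Q(γ) ⊆ Q(√110, √183), and [Q(√110, √183):Q] = 4 (since 110, 183 are distinct squarefree integers > 1 with 20130 not a perfect square). To show equality we compute the minimal polynomial of γ. From γ = √110 + √183: γ^2 = 110 + 2√(20130) + 183 = 293 + 2√(20130), so γ^2 - 293 = 2√(20130); squaring, (γ^2 - 293)^2 = 4·20130, i.e. γ^4 - 586γ^2 + 85849 - 80520 = 0, i.e. γ^4 - 586γ^2 + 5329 = 0. So γ is a root of x^4 - 586x^2 + 5329. This polynomial is irreducible over Q: it has no rational root (each ±√110 ± √183 is irrational), and any factorization into two quadratics over Q would force √(20130) ∈ Q (pairing opposite roots) or √110, √183 ∈ Q (other pairings), all impossible. Hence [Q(γ):Q] = 4 = [Q(√110, √183):Q], so Q(γ) = Q(√110, √183).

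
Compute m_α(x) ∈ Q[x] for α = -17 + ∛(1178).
m_α(x) = x^3 + 51x^2 + 867x + 3735

Set β = α + 17 = ∛(1178), so β^3 = 1178. Then (α + 17)^3 - 1178 = 0, i.e. α is a root of g(x) = (x + 17)^3 - 1178 = x^3 + 51x^2 + 867x + 3735. Since g(x) = h(x + 17) where h(x) = x^3 - 1178, and h is irreducible over Q (because 1178 is not a perfect cube, so h has no rational root, and a monic cubic with no rational root is irreducible), g is also irreducible (irreducibility is preserved under the substitution x → x + 17). Hence m_α(x) = x^3 + 51x^2 + 867x + 3735.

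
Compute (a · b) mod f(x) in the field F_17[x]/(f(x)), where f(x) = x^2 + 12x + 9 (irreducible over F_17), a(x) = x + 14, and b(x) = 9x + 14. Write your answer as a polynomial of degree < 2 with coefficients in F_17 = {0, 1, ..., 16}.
a · b ≡ 15x + 13 (mod f(x))

Multiply in F_17[x]: a(x)·b(x) = (x + 14)·(9x + 14) = 9x^2 + 4x + 9. This has degree ≥ 2, so divide by f(x) over F_17: 9x^2 + 4x + 9 = (9)·(x^2 + 12x + 9) + (15x + 13). Hence a·b ≡ 15x + 13 (mod f). (F_17[x]/(f) is a field with 17^2 = 289 elements since f is irreducible of degree 2.)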